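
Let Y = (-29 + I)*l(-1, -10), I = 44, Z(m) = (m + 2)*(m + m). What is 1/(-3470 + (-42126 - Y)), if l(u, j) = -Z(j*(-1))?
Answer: -1/41996 ≈ -2.3812e-5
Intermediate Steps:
Z(m) = 2*m*(2 + m) (Z(m) = (2 + m)*(2*m) = 2*m*(2 + m))
l(u, j) = 2*j*(2 - j) (l(u, j) = -2*j*(-1)*(2 + j*(-1)) = -2*(-j)*(2 - j) = -(-2)*j*(2 - j) = 2*j*(2 - j))
Y = -3600 (Y = (-29 + 44)*(2*(-10)*(2 - 1*(-10))) = 15*(2*(-10)*(2 + 10)) = 15*(2*(-10)*12) = 15*(-240) = -3600)
1/(-3470 + (-42126 - Y)) = 1/(-3470 + (-42126 - 1*(-3600))) = 1/(-3470 + (-42126 + 3600)) = 1/(-3470 - 38526) = 1/(-41996) = -1/41996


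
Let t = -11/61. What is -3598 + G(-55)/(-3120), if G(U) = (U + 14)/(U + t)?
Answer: -37785910661/10501920 ≈ -3598.0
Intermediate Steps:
t = -11/61 (t = -11*1/61 = -11/61 ≈ -0.18033)
G(U) = (14 + U)/(-11/61 + U) (G(U) = (U + 14)/(U - 11/61) = (14 + U)/(-11/61 + U))
-3598 + G(-55)/(-3120) = -3598 + (61*(14 - 55)/(-11 + 61*(-55)))/(-3120) = -3598 + (61*(-41)/(-11 - 3355))*(-1/3120) = -3598 + (61*(-41)/(-3366))*(-1/3120) = -3598 + (61*(-1/3366)*(-41))*(-1/3120) = -3598 + (2501/3366)*(-1/3120) = -3598 - 2501/10501920 = -37785910661/10501920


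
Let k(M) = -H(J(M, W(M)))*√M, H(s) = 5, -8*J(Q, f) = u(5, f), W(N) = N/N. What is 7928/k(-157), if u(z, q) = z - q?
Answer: 7928*I*√157/785 ≈ 126.54*I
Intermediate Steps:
W(N) = 1
J(Q, f) = -5/8 + f/8 (J(Q, f) = -(5 - f)/8 = -5/8 + f/8)
k(M) = -5*√M
7928/k(-157) = 7928/((-5*I*√157)) = 7928*(I*√157/785) = 7928*I*√157/785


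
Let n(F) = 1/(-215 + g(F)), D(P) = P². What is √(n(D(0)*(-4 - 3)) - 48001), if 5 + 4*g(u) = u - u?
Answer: I*√35915551685/865 ≈ 219.09*I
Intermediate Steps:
g(u) = -5/4 (g(u) = -5/4 + (u - u)/4 = -5/4 + (¼)*0 = -5/4 + 0 = -5/4)
n(F) = -4/865 (n(F) = 1/(-215 - 5/4) = 1/(-865/4) = -4/865)
√(n(D(0)*(-4 - 3)) - 48001) = √(-4/865 - 48001) = √(-41520869/865) = I*√35915551685/865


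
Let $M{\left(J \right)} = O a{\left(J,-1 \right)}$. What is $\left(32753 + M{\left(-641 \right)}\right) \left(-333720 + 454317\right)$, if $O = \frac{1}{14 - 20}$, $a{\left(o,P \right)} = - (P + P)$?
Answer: $3949873342$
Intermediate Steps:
$a{\left(o,P \right)} = - 2 P$
$O = - \frac{1}{6}$ ($O = \frac{1}{-6} = - \frac{1}{6} \approx -0.16667$)
$M{\left(J \right)} = - \frac{1}{3}$ ($M{\left(J \right)} = - \frac{\left(-2\right) \left(-1\right)}{6} = \left(- \frac{1}{6}\right) 2 = - \frac{1}{3}$)
$\left(32753 + M{\left(-641 \right)}\right) \left(-333720 + 454317\right) = \left(32753 - \frac{1}{3}\right) \left(-333720 + 454317\right) = \frac{98258}{3} \cdot 120597 = 3949873342$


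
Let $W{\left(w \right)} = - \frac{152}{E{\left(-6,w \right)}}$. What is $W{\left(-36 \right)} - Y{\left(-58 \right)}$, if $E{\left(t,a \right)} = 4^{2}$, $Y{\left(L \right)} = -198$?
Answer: $\frac{377}{2} \approx 188.5$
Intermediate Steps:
$E{\left(t,a \right)} = 16$
$W{\left(w \right)} = - \frac{19}{2}$ ($W{\left(w \right)} = - \frac{152}{16} = \left(-152\right) \frac{1}{16} = - \frac{19}{2}$)
$W{\left(-36 \right)} - Y{\left(-58 \right)} = - \frac{19}{2} - -198 = - \frac{19}{2} + 198 = \frac{377}{2}$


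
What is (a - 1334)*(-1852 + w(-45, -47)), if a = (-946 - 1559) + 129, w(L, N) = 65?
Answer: 6629770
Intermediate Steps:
a = -2376 (a = -2505 + 129 = -2376)
(a - 1334)*(-1852 + w(-45, -47)) = (-2376 - 1334)*(-1852 + 65) = -3710*(-1787) = 6629770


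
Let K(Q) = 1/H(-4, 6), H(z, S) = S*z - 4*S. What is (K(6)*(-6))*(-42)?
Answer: -21/4 ≈ -5.2500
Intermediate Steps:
H(z, S) = -4*S + S*z
K(Q) = -1/48 (K(Q) = 1/(6*(-4 - 4)) = 1/(6*(-8)) = 1/(-48) = -1/48)
(K(6)*(-6))*(-42) = -1/48*(-6)*(-42) = (1/8)*(-42) = -21/4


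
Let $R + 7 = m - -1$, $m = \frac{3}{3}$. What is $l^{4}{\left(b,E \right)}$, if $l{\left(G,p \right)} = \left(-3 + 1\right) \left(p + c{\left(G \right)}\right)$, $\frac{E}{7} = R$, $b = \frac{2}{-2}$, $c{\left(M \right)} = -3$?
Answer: $33362176$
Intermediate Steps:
$m = 1$ ($m = 3 \cdot \frac{1}{3} = 1$)
$b = -1$ ($b = 2 \left(- \frac{1}{2}\right) = -1$)
$R = -5$ ($R = -7 + \left(1 - -1\right) = -7 + \left(1 + 1\right) = -7 + 2 = -5$)
$E = -35$ ($E = 7 \left(-5\right) = -35$)
$l{\left(G,p \right)} = 6 - 2 p$ ($l{\left(G,p \right)} = \left(-3 + 1\right) \left(p - 3\right) = - 2 \left(-3 + p\right) = 6 - 2 p$)
$l^{4}{\left(b,E \right)} = \left(6 - -70\right)^{4} = \left(6 + 70\right)^{4} = 76^{4} = 33362176$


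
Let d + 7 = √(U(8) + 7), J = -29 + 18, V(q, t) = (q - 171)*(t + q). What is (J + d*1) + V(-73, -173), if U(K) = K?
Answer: 60006 + √15 ≈ 60010.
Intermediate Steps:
V(q, t) = (-171 + q)*(q + t)
J = -11
d = -7 + √15 (d = -7 + √(8 + 7) = -7 + √15 ≈ -3.1270)
(J + d*1) + V(-73, -173) = (-11 + (-7 + √15)*1) + ((-73)² - 171*(-73) - 171*(-173) - 73*(-173)) = (-11 + (-7 + √15)) + (5329 + 12483 + 29583 + 12629) = (-18 + √15) + 60024 = 60006 + √15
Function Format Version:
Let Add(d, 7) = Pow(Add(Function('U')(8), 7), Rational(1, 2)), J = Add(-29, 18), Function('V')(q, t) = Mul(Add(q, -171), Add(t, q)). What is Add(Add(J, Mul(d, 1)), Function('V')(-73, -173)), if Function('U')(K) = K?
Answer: Add(60006, Pow(15, Rational(1, 2))) ≈ 60010.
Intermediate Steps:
Function('V')(q, t) = Mul(Add(-171, q), Add(q, t))
J = -11
d = Add(-7, Pow(15, Rational(1, 2))) (d = Add(-7, Pow(Add(8, 7), Rational(1, 2))) = Add(-7, Pow(15, Rational(1, 2))) ≈ -3.1270)
Add(Add(J, Mul(d, 1)), Function('V')(-73, -173)) = Add(Add(-11, Mul(Add(-7, Pow(15, Rational(1, 2))), 1)), Add(Pow(-73, 2), Mul(-171, -73), Mul(-171, -173), Mul(-73, -173))) = Add(Add(-11, Add(-7, Pow(15, Rational(1, 2)))), Add(5329, 12483, 29583, 12629)) = Add(Add(-18, Pow(15, Rational(1, 2))), 60024) = Add(60006, Pow(15, Rational(1, 2)))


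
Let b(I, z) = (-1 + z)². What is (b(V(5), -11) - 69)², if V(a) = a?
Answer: 5625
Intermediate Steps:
(b(V(5), -11) - 69)² = ((-1 - 11)² - 69)² = ((-12)² - 69)² = (144 - 69)² = 75² = 5625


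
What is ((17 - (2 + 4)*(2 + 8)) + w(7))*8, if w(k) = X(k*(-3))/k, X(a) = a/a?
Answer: -2400/7 ≈ -342.86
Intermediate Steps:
X(a) = 1
w(k) = 1/k
((17 - (2 + 4)*(2 + 8)) + w(7))*8 = ((17 - (2 + 4)*(2 + 8)) + 1/7)*8 = ((17 - 6*10) + 1/7)*8 = ((17 - 1*60) + 1/7)*8 = ((17 - 60) + 1/7)*8 = (-43 + 1/7)*8 = -300/7*8 = -2400/7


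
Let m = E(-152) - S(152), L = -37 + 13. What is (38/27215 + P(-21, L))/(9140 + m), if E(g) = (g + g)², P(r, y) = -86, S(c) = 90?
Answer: -1170226/1380698595 ≈ -0.00084756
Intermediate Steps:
L = -24
E(g) = 4*g² (E(g) = (2*g)² = 4*g²)
m = 92326 (m = 4*(-152)² - 1*90 = 4*23104 - 90 = 92416 - 90 = 92326)
(38/27215 + P(-21, L))/(9140 + m) = (38/27215 - 86)/(9140 + 92326) = (38*(1/27215) - 86)/101466 = (38/27215 - 86)*(1/101466) = -2340452/27215*1/101466 = -1170226/1380698595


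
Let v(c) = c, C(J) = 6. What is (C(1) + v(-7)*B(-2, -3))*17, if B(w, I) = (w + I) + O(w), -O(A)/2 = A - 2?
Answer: -255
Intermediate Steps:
O(A) = 4 - 2*A (O(A) = -2*(A - 2) = -2*(-2 + A) = 4 - 2*A)
B(w, I) = 4 + I - w (B(w, I) = (w + I) + (4 - 2*w) = (I + w) + (4 - 2*w) = 4 + I - w)
(C(1) + v(-7)*B(-2, -3))*17 = (6 - 7*(4 - 3 - 1*(-2)))*17 = (6 - 7*(4 - 3 + 2))*17 = (6 - 7*3)*17 = (6 - 21)*17 = -15*17 = -255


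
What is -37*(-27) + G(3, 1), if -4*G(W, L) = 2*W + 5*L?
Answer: 3985/4 ≈ 996.25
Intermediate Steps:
G(W, L) = -5*L/4 - W/2 (G(W, L) = -(2*W + 5*L)/4 = -5*L/4 - W/2)
-37*(-27) + G(3, 1) = -37*(-27) + (-5/4*1 - ½*3) = 999 + (-5/4 - 3/2) = 999 - 11/4 = 3985/4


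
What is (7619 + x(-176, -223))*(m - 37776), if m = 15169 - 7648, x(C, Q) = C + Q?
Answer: -218441100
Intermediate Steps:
m = 7521
(7619 + x(-176, -223))*(m - 37776) = (7619 + (-176 - 223))*(7521 - 37776) = (7619 - 399)*(-30255) = 7220*(-30255) = -218441100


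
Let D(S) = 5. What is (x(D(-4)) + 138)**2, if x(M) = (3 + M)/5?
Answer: 487204/25 ≈ 19488.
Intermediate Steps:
x(M) = 3/5 + M/5 (x(M) = (3 + M)*(1/5) = 3/5 + M/5)
(x(D(-4)) + 138)**2 = ((3/5 + (1/5)*5) + 138)**2 = ((3/5 + 1) + 138)**2 = (8/5 + 138)**2 = (698/5)**2 = 487204/25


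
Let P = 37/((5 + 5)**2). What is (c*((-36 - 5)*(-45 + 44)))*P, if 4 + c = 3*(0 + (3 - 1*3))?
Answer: -1517/25 ≈ -60.680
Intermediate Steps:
P = 37/100 (P = 37/(10**2) = 37/100 ≈ 0.37000)
c = -4 (c = -4 + 3*(0 + (3 - 1*3)) = -4 + 3*(0 + (3 - 3)) = -4 + 3*(0 + 0) = -4 + 3*0 = -4 + 0 = -4)
(c*((-36 - 5)*(-45 + 44)))*P = -4*(-36 - 5)*(-45 + 44)*(37/100) = -(-164)*(-1)*(37/100) = -4*41*(37/100) = -164*37/100 = -1517/25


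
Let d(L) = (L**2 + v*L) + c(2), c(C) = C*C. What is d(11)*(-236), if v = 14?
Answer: -65844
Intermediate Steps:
c(C) = C**2
d(L) = 4 + L**2 + 14*L (d(L) = (L**2 + 14*L) + 2**2 = (L**2 + 14*L) + 4 = 4 + L**2 + 14*L)
d(11)*(-236) = (4 + 11**2 + 14*11)*(-236) = (4 + 121 + 154)*(-236) = 279*(-236) = -65844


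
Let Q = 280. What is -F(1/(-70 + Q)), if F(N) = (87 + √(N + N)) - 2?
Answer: -85 - √105/105 ≈ -85.098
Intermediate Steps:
F(N) = 85 + √2*√N (F(N) = (87 + √(2*N)) - 2 = (87 + √2*√N) - 2 = 85 + √2*√N)
-F(1/(-70 + Q)) = -(85 + √2*√(1/(-70 + 280))) = -(85 + √2*√(1/210)) = -(85 + √2*(√210/210)) = -(85 + √105/105) = -85 - √105/105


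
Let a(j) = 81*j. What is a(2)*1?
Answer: 162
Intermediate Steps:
a(2)*1 = (81*2)*1 = 162*1 = 162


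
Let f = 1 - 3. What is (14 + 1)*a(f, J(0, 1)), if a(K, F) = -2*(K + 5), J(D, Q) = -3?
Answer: -90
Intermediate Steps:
f = -2
a(K, F) = -10 - 2*K (a(K, F) = -2*(5 + K) = -10 - 2*K)
(14 + 1)*a(f, J(0, 1)) = (14 + 1)*(-10 - 2*(-2)) = 15*(-10 + 4) = 15*(-6) = -90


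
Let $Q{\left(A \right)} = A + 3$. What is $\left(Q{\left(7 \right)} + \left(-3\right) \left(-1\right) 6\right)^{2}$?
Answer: $784$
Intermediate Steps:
$Q{\left(A \right)} = 3 + A$
$\left(Q{\left(7 \right)} + \left(-3\right) \left(-1\right) 6\right)^{2} = \left(\left(3 + 7\right) + \left(-3\right) \left(-1\right) 6\right)^{2} = \left(10 + 3 \cdot 6\right)^{2} = \left(10 + 18\right)^{2} = 28^{2} = 784$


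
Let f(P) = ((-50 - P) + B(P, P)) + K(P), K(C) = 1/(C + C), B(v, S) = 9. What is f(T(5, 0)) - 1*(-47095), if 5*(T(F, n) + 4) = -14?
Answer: 16000647/340 ≈ 47061.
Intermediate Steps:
T(F, n) = -34/5 (T(F, n) = -4 + (⅕)*(-14) = -4 - 14/5 = -34/5)
K(C) = 1/(2*C)
f(P) = -41 + 1/(2*P) - P (f(P) = ((-50 - P) + 9) + 1/(2*P) = (-41 - P) + 1/(2*P) = -41 + 1/(2*P) - P)
f(T(5, 0)) - 1*(-47095) = (-41 + 1/(2*(-34/5)) - 1*(-34/5)) - 1*(-47095) = (-41 + (½)*(-5/34) + 34/5) + 47095 = (-41 - 5/68 + 34/5) + 47095 = -11653/340 + 47095 = 16000647/340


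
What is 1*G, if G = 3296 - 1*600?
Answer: 2696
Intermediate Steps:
G = 2696 (G = 3296 - 600 = 2696)
1*G = 1*2696 = 2696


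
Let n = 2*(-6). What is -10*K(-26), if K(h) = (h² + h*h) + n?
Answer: -13400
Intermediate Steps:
n = -12
K(h) = -12 + 2*h² (K(h) = (h² + h*h) - 12 = (h² + h²) - 12 = 2*h² - 12 = -12 + 2*h²)
-10*K(-26) = -10*(-12 + 2*(-26)²) = -10*(-12 + 2*676) = -10*(-12 + 1352) = -10*1340 = -13400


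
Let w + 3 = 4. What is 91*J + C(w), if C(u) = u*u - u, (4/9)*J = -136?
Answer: -27846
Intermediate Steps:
w = 1 (w = -3 + 4 = 1)
J = -306 (J = (9/4)*(-136) = -306)
C(u) = u**2 - u
91*J + C(w) = 91*(-306) + 1*(-1 + 1) = -27846 + 1*0 = -27846 + 0 = -27846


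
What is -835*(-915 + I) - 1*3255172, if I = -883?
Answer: -1753842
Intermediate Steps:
-835*(-915 + I) - 1*3255172 = -835*(-915 - 883) - 1*3255172 = -835*(-1798) - 3255172 = 1501330 - 3255172 = -1753842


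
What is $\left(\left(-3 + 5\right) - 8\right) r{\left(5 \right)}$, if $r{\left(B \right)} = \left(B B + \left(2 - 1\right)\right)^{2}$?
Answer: $-4056$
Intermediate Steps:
$r{\left(B \right)} = \left(1 + B^{2}\right)^{2}$ ($r{\left(B \right)} = \left(B^{2} + \left(2 - 1\right)\right)^{2} = \left(B^{2} + 1\right)^{2} = \left(1 + B^{2}\right)^{2}$)
$\left(\left(-3 + 5\right) - 8\right) r{\left(5 \right)} = \left(\left(-3 + 5\right) - 8\right) \left(1 + 5^{2}\right)^{2} = \left(2 - 8\right) \left(1 + 25\right)^{2} = - 6 \cdot 26^{2} = \left(-6\right) 676 = -4056$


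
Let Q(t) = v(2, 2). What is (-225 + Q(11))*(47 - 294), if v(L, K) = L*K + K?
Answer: 54093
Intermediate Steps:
v(L, K) = K + K*L (v(L, K) = K*L + K = K + K*L)
Q(t) = 6 (Q(t) = 2*(1 + 2) = 2*3 = 6)
(-225 + Q(11))*(47 - 294) = (-225 + 6)*(47 - 294) = -219*(-247) = 54093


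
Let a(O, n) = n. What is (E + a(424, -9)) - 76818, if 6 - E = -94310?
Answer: 17489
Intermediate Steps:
E = 94316 (E = 6 - 1*(-94310) = 6 + 94310 = 94316)
(E + a(424, -9)) - 76818 = (94316 - 9) - 76818 = 94307 - 76818 = 17489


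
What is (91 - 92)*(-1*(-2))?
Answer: -2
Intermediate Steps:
(91 - 92)*(-1*(-2)) = -1*2 = -2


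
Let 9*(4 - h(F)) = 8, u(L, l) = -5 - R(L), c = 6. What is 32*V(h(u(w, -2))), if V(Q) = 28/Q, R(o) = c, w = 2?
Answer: 288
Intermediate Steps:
R(o) = 6
u(L, l) = -11 (u(L, l) = -5 - 1*6 = -5 - 6 = -11)
h(F) = 28/9 (h(F) = 4 - 1/9*8 = 4 - 8/9 = 28/9)
32*V(h(u(w, -2))) = 32*(28/(28/9)) = 32*(28*(9/28)) = 32*9 = 288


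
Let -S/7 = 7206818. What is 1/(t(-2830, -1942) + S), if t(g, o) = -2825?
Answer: -1/50450551 ≈ -1.9821e-8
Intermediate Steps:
S = -50447726 (S = -7*7206818 = -50447726)
1/(t(-2830, -1942) + S) = 1/(-2825 - 50447726) = 1/(-50450551) = -1/50450551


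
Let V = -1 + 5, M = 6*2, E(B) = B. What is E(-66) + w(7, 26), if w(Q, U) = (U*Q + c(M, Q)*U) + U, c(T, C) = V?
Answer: 246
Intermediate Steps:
M = 12
V = 4
c(T, C) = 4
w(Q, U) = 5*U + Q*U (w(Q, U) = (U*Q + 4*U) + U = (Q*U + 4*U) + U = (4*U + Q*U) + U = 5*U + Q*U)
E(-66) + w(7, 26) = -66 + 26*(5 + 7) = -66 + 26*12 = -66 + 312 = 246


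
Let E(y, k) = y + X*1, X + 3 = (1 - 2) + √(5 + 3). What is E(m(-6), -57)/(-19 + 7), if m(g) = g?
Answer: ⅚ - √2/6 ≈ 0.59763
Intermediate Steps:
X = -4 + 2*√2 (X = -3 + ((1 - 2) + √(5 + 3)) = -3 + (-1 + √8) = -3 + (-1 + 2*√2) = -4 + 2*√2 ≈ -1.1716)
E(y, k) = -4 + y + 2*√2 (E(y, k) = y + (-4 + 2*√2)*1 = y + (-4 + 2*√2) = -4 + y + 2*√2)
E(m(-6), -57)/(-19 + 7) = (-4 - 6 + 2*√2)/(-19 + 7) = (-10 + 2*√2)/(-12) = (-10 + 2*√2)*(-1/12) = ⅚ - √2/6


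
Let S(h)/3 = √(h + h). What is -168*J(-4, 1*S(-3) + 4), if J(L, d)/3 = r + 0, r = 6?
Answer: -3024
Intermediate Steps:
S(h) = 3*√2*√h (S(h) = 3*√(h + h) = 3*√(2*h) = 3*(√2*√h) = 3*√2*√h)
J(L, d) = 18 (J(L, d) = 3*(6 + 0) = 3*6 = 18)
-168*J(-4, 1*S(-3) + 4) = -168*18 = -3024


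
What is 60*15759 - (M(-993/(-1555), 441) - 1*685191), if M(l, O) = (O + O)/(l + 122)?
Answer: 310983922383/190703 ≈ 1.6307e+6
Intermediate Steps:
M(l, O) = 2*O/(122 + l) (M(l, O) = (2*O)/(122 + l) = 2*O/(122 + l))
60*15759 - (M(-993/(-1555), 441) - 1*685191) = 60*15759 - (2*441/(122 - 993/(-1555)) - 1*685191) = 945540 - (2*441/(122 - 993*(-1/1555)) - 685191) = 945540 - (2*441/(122 + 993/1555) - 685191) = 945540 - (2*441/(190703/1555) - 685191) = 945540 - (2*441*(1555/190703) - 685191) = 945540 - (1371510/190703 - 685191) = 945540 - 1*(-130666607763/190703) = 945540 + 130666607763/190703 = 310983922383/190703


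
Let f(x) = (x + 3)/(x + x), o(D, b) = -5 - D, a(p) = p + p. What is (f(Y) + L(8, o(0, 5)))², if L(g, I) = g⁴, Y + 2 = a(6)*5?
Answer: 225812188809/13456 ≈ 1.6782e+7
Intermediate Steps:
a(p) = 2*p
Y = 58 (Y = -2 + (2*6)*5 = -2 + 12*5 = -2 + 60 = 58)
f(x) = (3 + x)/(2*x) (f(x) = (3 + x)/((2*x)) = (3 + x)*(1/(2*x)) = (3 + x)/(2*x))
(f(Y) + L(8, o(0, 5)))² = ((½)*(3 + 58)/58 + 8⁴)² = ((½)*(1/58)*61 + 4096)² = (61/116 + 4096)² = (475197/116)² = 225812188809/13456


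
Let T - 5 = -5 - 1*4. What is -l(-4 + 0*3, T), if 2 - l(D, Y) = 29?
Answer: 27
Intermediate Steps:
T = -4 (T = 5 + (-5 - 1*4) = 5 + (-5 - 4) = 5 - 9 = -4)
l(D, Y) = -27 (l(D, Y) = 2 - 1*29 = 2 - 29 = -27)
-l(-4 + 0*3, T) = -1*(-27) = 27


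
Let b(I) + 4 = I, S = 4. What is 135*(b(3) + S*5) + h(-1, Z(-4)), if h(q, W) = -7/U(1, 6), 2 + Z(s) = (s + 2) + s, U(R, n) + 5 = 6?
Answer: 2558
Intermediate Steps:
b(I) = -4 + I
U(R, n) = 1 (U(R, n) = -5 + 6 = 1)
Z(s) = 2*s (Z(s) = -2 + ((s + 2) + s) = -2 + ((2 + s) + s) = -2 + (2 + 2*s) = 2*s)
h(q, W) = -7 (h(q, W) = -7/1 = -7*1 = -7)
135*(b(3) + S*5) + h(-1, Z(-4)) = 135*((-4 + 3) + 4*5) - 7 = 135*(-1 + 20) - 7 = 135*19 - 7 = 2565 - 7 = 2558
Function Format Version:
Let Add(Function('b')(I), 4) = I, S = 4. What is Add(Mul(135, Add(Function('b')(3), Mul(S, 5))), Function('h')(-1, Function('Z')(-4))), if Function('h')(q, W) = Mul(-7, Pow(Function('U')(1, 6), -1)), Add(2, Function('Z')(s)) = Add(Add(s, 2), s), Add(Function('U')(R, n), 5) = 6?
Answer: 2558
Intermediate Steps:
Function('b')(I) = Add(-4, I)
Function('U')(R, n) = 1 (Function('U')(R, n) = Add(-5, 6) = 1)
Function('Z')(s) = Mul(2, s) (Function('Z')(s) = Add(-2, Add(Add(s, 2), s)) = Add(-2, Add(Add(2, s), s)) = Add(-2, Add(2, Mul(2, s))) = Mul(2, s))
Function('h')(q, W) = -7 (Function('h')(q, W) = Mul(-7, Pow(1, -1)) = Mul(-7, 1) = -7)
Add(Mul(135, Add(Function('b')(3), Mul(S, 5))), Function('h')(-1, Function('Z')(-4))) = Add(Mul(135, Add(Add(-4, 3), Mul(4, 5))), -7) = Add(Mul(135, Add(-1, 20)), -7) = Add(Mul(135, 19), -7) = Add(2565, -7) = 2558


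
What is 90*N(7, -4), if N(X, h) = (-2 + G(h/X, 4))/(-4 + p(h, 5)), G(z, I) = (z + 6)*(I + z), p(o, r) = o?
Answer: -18315/98 ≈ -186.89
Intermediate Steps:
G(z, I) = (6 + z)*(I + z)
N(X, h) = (22 + h**2/X**2 + 10*h/X)/(-4 + h) (N(X, h) = (-2 + ((h/X)**2 + 6*4 + 6*(h/X) + 4*(h/X)))/(-4 + h) = (-2 + (h**2/X**2 + 24 + 6*h/X + 4*h/X))/(-4 + h) = (-2 + (24 + h**2/X**2 + 10*h/X))/(-4 + h) = (22 + h**2/X**2 + 10*h/X)/(-4 + h))
90*N(7, -4) = 90*(((-4)**2 + 22*7**2 + 10*7*(-4))/(7**2*(-4 - 4))) = 90*((1/49)*(16 + 22*49 - 280)/(-8)) = 90*((1/49)*(-1/8)*(16 + 1078 - 280)) = 90*((1/49)*(-1/8)*814) = 90*(-407/196) = -18315/98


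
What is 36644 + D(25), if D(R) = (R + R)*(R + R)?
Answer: 39144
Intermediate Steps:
D(R) = 4*R² (D(R) = (2*R)*(2*R) = 4*R²)
36644 + D(25) = 36644 + 4*25² = 36644 + 4*625 = 36644 + 2500 = 39144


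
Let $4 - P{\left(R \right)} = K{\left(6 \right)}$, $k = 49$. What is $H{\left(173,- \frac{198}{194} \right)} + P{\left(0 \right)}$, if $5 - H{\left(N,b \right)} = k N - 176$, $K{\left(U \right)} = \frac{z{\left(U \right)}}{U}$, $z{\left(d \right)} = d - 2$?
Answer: $- \frac{24878}{3} \approx -8292.7$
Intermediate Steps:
$z{\left(d \right)} = -2 + d$ ($z{\left(d \right)} = d - 2 = -2 + d$)
$K{\left(U \right)} = \frac{-2 + U}{U}$
$P{\left(R \right)} = \frac{10}{3}$ ($P{\left(R \right)} = 4 - \frac{-2 + 6}{6} = 4 - \frac{1}{6} \cdot 4 = 4 - \frac{2}{3} = \frac{10}{3}$)
$H{\left(N,b \right)} = 181 - 49 N$ ($H{\left(N,b \right)} = 5 - \left(49 N - 176\right) = 5 - \left(-176 + 49 N\right) = 181 - 49 N$)
$H{\left(173,- \frac{198}{194} \right)} + P{\left(0 \right)} = \left(181 - 8477\right) + \frac{10}{3} = -8296 + \frac{10}{3} = - \frac{24878}{3}$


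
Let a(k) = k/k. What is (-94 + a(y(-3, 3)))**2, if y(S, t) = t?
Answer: 8649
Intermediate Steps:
a(k) = 1
(-94 + a(y(-3, 3)))**2 = (-94 + 1)**2 = (-93)**2 = 8649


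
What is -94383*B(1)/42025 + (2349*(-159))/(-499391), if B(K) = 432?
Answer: -20346201006021/20986906775 ≈ -969.47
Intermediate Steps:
-94383*B(1)/42025 + (2349*(-159))/(-499391) = -94383/(42025/432) + (2349*(-159))/(-499391) = -94383/(42025*(1/432)) - 373491*(-1/499391) = -94383/42025/432 + 373491/499391 = -94383*432/42025 + 373491/499391 = -40773456/42025 + 373491/499391 = -20346201006021/20986906775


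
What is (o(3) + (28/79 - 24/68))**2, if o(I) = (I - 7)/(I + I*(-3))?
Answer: 7246864/16232841 ≈ 0.44643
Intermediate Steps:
o(I) = -(-7 + I)/(2*I) (o(I) = (-7 + I)/(I - 3*I) = (-7 + I)/((-2*I)) = (-7 + I)*(-1/(2*I)) = -(-7 + I)/(2*I))
(o(3) + (28/79 - 24/68))**2 = ((1/2)*(7 - 1*3)/3 + (28/79 - 24/68))**2 = ((1/2)*(1/3)*(7 - 3) + (28*(1/79) - 24*1/68))**2 = ((1/2)*(1/3)*4 + (28/79 - 6/17))**2 = (2/3 + 2/1343)**2 = (2692/4029)**2 = 7246864/16232841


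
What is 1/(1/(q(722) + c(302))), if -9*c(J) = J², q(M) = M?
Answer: -84706/9 ≈ -9411.8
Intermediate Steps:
c(J) = -J²/9
1/(1/(q(722) + c(302))) = 1/(1/(722 - ⅑*302²)) = 1/(1/(722 - ⅑*91204)) = 1/(1/(722 - 91204/9)) = 1/(1/(-84706/9)) = 1/(-9/84706) = -84706/9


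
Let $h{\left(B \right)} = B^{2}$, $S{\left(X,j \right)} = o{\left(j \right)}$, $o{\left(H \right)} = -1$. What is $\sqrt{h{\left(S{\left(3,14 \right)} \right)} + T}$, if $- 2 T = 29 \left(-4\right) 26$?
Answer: $\sqrt{1509} \approx 38.846$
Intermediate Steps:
$S{\left(X,j \right)} = -1$
$T = 1508$ ($T = - \frac{29 \left(-4\right) 26}{2} = - \frac{\left(-116\right) 26}{2} = \left(- \frac{1}{2}\right) \left(-3016\right) = 1508$)
$\sqrt{h{\left(S{\left(3,14 \right)} \right)} + T} = \sqrt{\left(-1\right)^{2} + 1508} = \sqrt{1 + 1508} = \sqrt{1509}$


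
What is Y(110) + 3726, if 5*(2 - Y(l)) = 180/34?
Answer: 63358/17 ≈ 3726.9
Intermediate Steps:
Y(l) = 16/17 (Y(l) = 2 - 36/34 = 2 - ⅕*90/17 = 2 - 18/17 = 16/17)
Y(110) + 3726 = 16/17 + 3726 = 63358/17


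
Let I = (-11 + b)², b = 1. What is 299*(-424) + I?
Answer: -126676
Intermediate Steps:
I = 100 (I = (-11 + 1)² = (-10)² = 100)
299*(-424) + I = 299*(-424) + 100 = -126776 + 100 = -126676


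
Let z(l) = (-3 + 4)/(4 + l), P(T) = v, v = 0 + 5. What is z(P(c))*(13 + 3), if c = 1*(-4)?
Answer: 16/9 ≈ 1.7778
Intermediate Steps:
c = -4
v = 5
P(T) = 5
z(l) = 1/(4 + l)
z(P(c))*(13 + 3) = (13 + 3)/(4 + 5) = 16/9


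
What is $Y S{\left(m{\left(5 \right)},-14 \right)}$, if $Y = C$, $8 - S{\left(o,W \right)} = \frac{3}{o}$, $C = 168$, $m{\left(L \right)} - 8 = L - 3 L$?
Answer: $1596$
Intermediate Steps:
$m{\left(L \right)} = 8 - 2 L$ ($m{\left(L \right)} = 8 + \left(L - 3 L\right) = 8 - 2 L$)
$S{\left(o,W \right)} = 8 - \frac{3}{o}$
$Y = 168$
$Y S{\left(m{\left(5 \right)},-14 \right)} = 168 \left(8 - \frac{3}{8 - 10}\right) = 168 \left(8 - \frac{3}{-2}\right) = 168 \left(8 - - \frac{3}{2}\right) = 168 \left(8 + \frac{3}{2}\right) = 168 \cdot \frac{19}{2} = 1596$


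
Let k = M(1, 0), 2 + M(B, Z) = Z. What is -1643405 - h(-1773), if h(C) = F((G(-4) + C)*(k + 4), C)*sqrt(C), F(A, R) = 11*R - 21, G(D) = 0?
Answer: -1643405 + 58572*I*sqrt(197) ≈ -1.6434e+6 + 8.221e+5*I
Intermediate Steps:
M(B, Z) = -2 + Z
k = -2 (k = -2 + 0 = -2)
F(A, R) = -21 + 11*R
h(C) = sqrt(C)*(-21 + 11*C) (h(C) = (-21 + 11*C)*sqrt(C) = sqrt(C)*(-21 + 11*C))
-1643405 - h(-1773) = -1643405 - sqrt(-1773)*(-21 + 11*(-1773)) = -1643405 - 3*I*sqrt(197)*(-21 - 19503) = -1643405 - 3*I*sqrt(197)*(-19524) = -1643405 - (-58572)*I*sqrt(197) = -1643405 + 58572*I*sqrt(197)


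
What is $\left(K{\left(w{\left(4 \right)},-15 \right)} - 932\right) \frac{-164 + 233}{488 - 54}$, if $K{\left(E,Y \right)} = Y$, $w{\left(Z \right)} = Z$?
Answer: $- \frac{65343}{434} \approx -150.56$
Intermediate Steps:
$\left(K{\left(w{\left(4 \right)},-15 \right)} - 932\right) \frac{-164 + 233}{488 - 54} = \left(-15 - 932\right) \frac{-164 + 233}{488 - 54} = - 947 \cdot \frac{69}{434} = - 947 \cdot 69 \cdot \frac{1}{434} = \left(-947\right) \frac{69}{434} = - \frac{65343}{434}$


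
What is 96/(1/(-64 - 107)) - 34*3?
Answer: -16518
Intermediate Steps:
96/(1/(-64 - 107)) - 34*3 = 96/(1/(-171)) - 102 = 96/(-1/171) - 102 = 96*(-171) - 102 = -16416 - 102 = -16518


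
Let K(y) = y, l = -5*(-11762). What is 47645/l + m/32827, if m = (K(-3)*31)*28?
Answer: 282180235/386111174 ≈ 0.73083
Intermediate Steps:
l = 58810
m = -2604 (m = -3*31*28 = -93*28 = -2604)
47645/l + m/32827 = 47645/58810 - 2604/32827 = 47645*(1/58810) - 2604*1/32827 = 9529/11762 - 2604/32827 = 282180235/386111174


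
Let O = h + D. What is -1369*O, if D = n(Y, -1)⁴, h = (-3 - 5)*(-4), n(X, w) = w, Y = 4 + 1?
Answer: -45177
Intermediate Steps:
Y = 5
h = 32 (h = -8*(-4) = 32)
D = 1 (D = (-1)⁴ = 1)
O = 33 (O = 32 + 1 = 33)
-1369*O = -1369*33 = -45177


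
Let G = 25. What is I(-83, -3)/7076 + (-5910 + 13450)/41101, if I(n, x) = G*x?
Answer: 50270465/290830676 ≈ 0.17285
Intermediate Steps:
I(n, x) = 25*x
I(-83, -3)/7076 + (-5910 + 13450)/41101 = (25*(-3))/7076 + (-5910 + 13450)/41101 = -75*1/7076 + 7540*(1/41101) = -75/7076 + 7540/41101 = 50270465/290830676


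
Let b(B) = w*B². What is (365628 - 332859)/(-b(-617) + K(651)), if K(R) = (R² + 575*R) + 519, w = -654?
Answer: 3641/27752139 ≈ 0.00013120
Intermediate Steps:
b(B) = -654*B²
K(R) = 519 + R² + 575*R
(365628 - 332859)/(-b(-617) + K(651)) = (365628 - 332859)/(-(-654)*(-617)² + (519 + 651² + 575*651)) = 32769/(-(-654)*380689 + (519 + 423801 + 374325)) = 32769/(-1*(-248970606) + 798645) = 32769/(248970606 + 798645) = 32769/249769251 = 32769*(1/249769251) = 3641/27752139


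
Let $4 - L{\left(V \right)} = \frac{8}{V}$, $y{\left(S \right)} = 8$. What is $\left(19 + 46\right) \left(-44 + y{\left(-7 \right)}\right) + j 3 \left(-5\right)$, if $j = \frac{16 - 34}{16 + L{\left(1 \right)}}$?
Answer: $- \frac{4635}{2} \approx -2317.5$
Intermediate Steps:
$L{\left(V \right)} = 4 - \frac{8}{V}$
$j = - \frac{3}{2}$ ($j = \frac{16 - 34}{16 + \left(4 - \frac{8}{1}\right)} = - \frac{18}{16 + \left(4 - 8\right)} = - \frac{18}{16 - 4} = - \frac{18}{12} = \left(-18\right) \frac{1}{12} = - \frac{3}{2} \approx -1.5$)
$\left(19 + 46\right) \left(-44 + y{\left(-7 \right)}\right) + j 3 \left(-5\right) = \left(19 + 46\right) \left(-44 + 8\right) - \frac{3 \cdot 3 \left(-5\right)}{2} = 65 \left(-36\right) - - \frac{45}{2} = -2340 + \frac{45}{2} = - \frac{4635}{2}$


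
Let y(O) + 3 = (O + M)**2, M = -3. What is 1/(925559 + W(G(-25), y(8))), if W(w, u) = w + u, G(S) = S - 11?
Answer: 1/925545 ≈ 1.0804e-6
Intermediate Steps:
G(S) = -11 + S
y(O) = -3 + (-3 + O)**2 (y(O) = -3 + (O - 3)**2 = -3 + (-3 + O)**2)
W(w, u) = u + w
1/(925559 + W(G(-25), y(8))) = 1/(925559 + ((-3 + (-3 + 8)**2) + (-11 - 25))) = 1/(925559 + ((-3 + 5**2) - 36)) = 1/(925559 + ((-3 + 25) - 36)) = 1/(925559 + (22 - 36)) = 1/(925559 - 14) = 1/925545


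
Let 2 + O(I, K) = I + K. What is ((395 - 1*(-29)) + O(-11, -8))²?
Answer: 162409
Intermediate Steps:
O(I, K) = -2 + I + K (O(I, K) = -2 + (I + K) = -2 + I + K)
((395 - 1*(-29)) + O(-11, -8))² = ((395 - 1*(-29)) + (-2 - 11 - 8))² = ((395 + 29) - 21)² = (424 - 21)² = 403² = 162409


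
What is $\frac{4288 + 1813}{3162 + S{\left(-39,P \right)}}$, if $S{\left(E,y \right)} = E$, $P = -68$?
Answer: $\frac{6101}{3123} \approx 1.9536$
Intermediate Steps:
$\frac{4288 + 1813}{3162 + S{\left(-39,P \right)}} = \frac{4288 + 1813}{3162 - 39} = \frac{6101}{3123}$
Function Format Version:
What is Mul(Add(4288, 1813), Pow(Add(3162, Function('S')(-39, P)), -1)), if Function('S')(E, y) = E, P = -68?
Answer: Rational(6101, 3123) ≈ 1.9536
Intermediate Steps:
Mul(Add(4288, 1813), Pow(Add(3162, Function('S')(-39, P)), -1)) = Mul(Add(4288, 1813), Pow(Add(3162, -39), -1)) = Mul(6101, Pow(3123, -1)) = Mul(6101, Rational(1, 3123)) = Rational(6101, 3123)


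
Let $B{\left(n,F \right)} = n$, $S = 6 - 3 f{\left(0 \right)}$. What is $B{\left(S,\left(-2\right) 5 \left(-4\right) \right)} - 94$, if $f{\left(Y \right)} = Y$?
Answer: $-88$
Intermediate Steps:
$S = 6$ ($S = 6 - 0 = 6 + 0 = 6$)
$B{\left(S,\left(-2\right) 5 \left(-4\right) \right)} - 94 = 6 - 94 = -88$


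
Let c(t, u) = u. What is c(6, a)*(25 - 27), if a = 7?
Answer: -14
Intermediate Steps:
c(6, a)*(25 - 27) = 7*(25 - 27) = 7*(-2) = -14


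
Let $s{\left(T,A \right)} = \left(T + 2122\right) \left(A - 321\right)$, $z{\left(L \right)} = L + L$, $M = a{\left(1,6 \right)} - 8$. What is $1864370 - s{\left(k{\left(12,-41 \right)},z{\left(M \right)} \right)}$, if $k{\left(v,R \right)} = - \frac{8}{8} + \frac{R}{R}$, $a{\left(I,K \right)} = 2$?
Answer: $2570996$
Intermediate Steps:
$k{\left(v,R \right)} = 0$ ($k{\left(v,R \right)} = \left(-8\right) \frac{1}{8} + 1 = -1 + 1 = 0$)
$M = -6$ ($M = 2 - 8 = -6$)
$z{\left(L \right)} = 2 L$
$s{\left(T,A \right)} = \left(-321 + A\right) \left(2122 + T\right)$ ($s{\left(T,A \right)} = \left(2122 + T\right) \left(-321 + A\right) = \left(-321 + A\right) \left(2122 + T\right)$)
$1864370 - s{\left(k{\left(12,-41 \right)},z{\left(M \right)} \right)} = 1864370 - \left(-681162 - 0 + 2122 \cdot 2 \left(-6\right) + 2 \left(-6\right) 0\right) = 1864370 - \left(-681162 + 0 + 2122 \left(-12\right) - 0\right) = 1864370 - \left(-681162 + 0 - 25464 + 0\right) = 1864370 - -706626 = 1864370 + 706626 = 2570996$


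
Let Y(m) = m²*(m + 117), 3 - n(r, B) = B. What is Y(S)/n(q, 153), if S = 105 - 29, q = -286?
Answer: -557384/75 ≈ -7431.8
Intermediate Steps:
n(r, B) = 3 - B
S = 76
Y(m) = m²*(117 + m)
Y(S)/n(q, 153) = (76²*(117 + 76))/(3 - 1*153) = (5776*193)/(3 - 153) = 1114768/(-150) = 1114768*(-1/150) = -557384/75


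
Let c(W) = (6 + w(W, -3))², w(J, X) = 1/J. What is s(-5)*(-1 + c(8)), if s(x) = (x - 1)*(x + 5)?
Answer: 0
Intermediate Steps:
c(W) = (6 + 1/W)²
s(x) = (-1 + x)*(5 + x)
s(-5)*(-1 + c(8)) = (-5 + (-5)² + 4*(-5))*(-1 + (1 + 6*8)²/8²) = (-5 + 25 - 20)*(-1 + (1 + 48)²/64) = 0*(-1 + (1/64)*49²) = 0*(-1 + (1/64)*2401) = 0*(-1 + 2401/64) = 0*(2337/64) = 0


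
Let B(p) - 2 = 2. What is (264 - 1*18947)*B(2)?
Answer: -74732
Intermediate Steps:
B(p) = 4 (B(p) = 2 + 2 = 4)
(264 - 1*18947)*B(2) = (264 - 1*18947)*4 = (264 - 18947)*4 = -18683*4 = -74732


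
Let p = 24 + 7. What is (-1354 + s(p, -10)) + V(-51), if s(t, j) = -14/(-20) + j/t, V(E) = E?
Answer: -435433/310 ≈ -1404.6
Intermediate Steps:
p = 31
s(t, j) = 7/10 + j/t (s(t, j) = -14*(-1/20) + j/t = 7/10 + j/t)
(-1354 + s(p, -10)) + V(-51) = (-1354 + (7/10 - 10/31)) - 51 = (-1354 + 117/310) - 51 = -419623/310 - 51 = -435433/310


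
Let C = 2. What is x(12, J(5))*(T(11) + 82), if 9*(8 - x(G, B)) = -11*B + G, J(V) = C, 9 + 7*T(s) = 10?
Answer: 47150/63 ≈ 748.41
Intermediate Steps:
T(s) = ⅐ (T(s) = -9/7 + (⅐)*10 = -9/7 + 10/7 = ⅐)
J(V) = 2
x(G, B) = 8 - G/9 + 11*B/9 (x(G, B) = 8 - (-11*B + G)/9 = 8 - (G - 11*B)/9 = 8 + (-G/9 + 11*B/9) = 8 - G/9 + 11*B/9)
x(12, J(5))*(T(11) + 82) = (8 - ⅑*12 + (11/9)*2)*(⅐ + 82) = (8 - 4/3 + 22/9)*(575/7) = (82/9)*(575/7) = 47150/63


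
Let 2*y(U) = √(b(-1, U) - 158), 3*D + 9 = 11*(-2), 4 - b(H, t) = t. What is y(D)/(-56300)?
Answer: -I*√1293/337800 ≈ -0.00010645*I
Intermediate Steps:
b(H, t) = 4 - t
D = -31/3 (D = -3 + (11*(-2))/3 = -3 + (⅓)*(-22) = -3 - 22/3 = -31/3 ≈ -10.333)
y(U) = √(-154 - U)/2 (y(U) = √((4 - U) - 158)/2 = √(-154 - U)/2)
y(D)/(-56300) = (√(-154 - 1*(-31/3))/2)/(-56300) = (√(-154 + 31/3)/2)*(-1/56300) = (√(-431/3)/2)*(-1/56300) = ((I*√1293/3)/2)*(-1/56300) = (I*√1293/6)*(-1/56300) = -I*√1293/337800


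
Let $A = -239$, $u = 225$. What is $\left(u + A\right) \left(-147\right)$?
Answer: $2058$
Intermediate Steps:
$\left(u + A\right) \left(-147\right) = \left(225 - 239\right) \left(-147\right) = \left(-14\right) \left(-147\right) = 2058$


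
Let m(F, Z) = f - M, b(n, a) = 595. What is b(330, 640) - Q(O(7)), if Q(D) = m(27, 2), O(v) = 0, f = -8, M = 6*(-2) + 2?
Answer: 593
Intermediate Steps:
M = -10 (M = -12 + 2 = -10)
m(F, Z) = 2 (m(F, Z) = -8 - 1*(-10) = -8 + 10 = 2)
Q(D) = 2
b(330, 640) - Q(O(7)) = 595 - 1*2 = 595 - 2 = 593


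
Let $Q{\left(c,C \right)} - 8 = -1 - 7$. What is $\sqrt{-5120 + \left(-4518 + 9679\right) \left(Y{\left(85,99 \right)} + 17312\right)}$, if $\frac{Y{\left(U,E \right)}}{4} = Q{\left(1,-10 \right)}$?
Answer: $4 \sqrt{5583882} \approx 9452.1$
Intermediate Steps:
$Q{\left(c,C \right)} = 0$ ($Q{\left(c,C \right)} = 8 - 8 = 0$)
$Y{\left(U,E \right)} = 0$ ($Y{\left(U,E \right)} = 4 \cdot 0 = 0$)
$\sqrt{-5120 + \left(-4518 + 9679\right) \left(Y{\left(85,99 \right)} + 17312\right)} = \sqrt{-5120 + \left(-4518 + 9679\right) \left(0 + 17312\right)} = \sqrt{-5120 + 5161 \cdot 17312} = \sqrt{-5120 + 89347232} = \sqrt{89342112} = 4 \sqrt{5583882}$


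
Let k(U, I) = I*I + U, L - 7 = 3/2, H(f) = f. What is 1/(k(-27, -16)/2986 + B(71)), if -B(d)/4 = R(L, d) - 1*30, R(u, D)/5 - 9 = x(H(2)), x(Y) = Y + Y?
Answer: -2986/417811 ≈ -0.0071468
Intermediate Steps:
L = 17/2 (L = 7 + 3/2 = 17/2 ≈ 8.5000)
x(Y) = 2*Y
k(U, I) = U + I² (k(U, I) = I² + U = U + I²)
R(u, D) = 65 (R(u, D) = 45 + 5*(2*2) = 45 + 5*4 = 45 + 20 = 65)
B(d) = -140 (B(d) = -4*(65 - 1*30) = -4*(65 - 30) = -4*35 = -140)
1/(k(-27, -16)/2986 + B(71)) = 1/((-27 + (-16)²)/2986 - 140) = 1/((-27 + 256)*(1/2986) - 140) = 1/(229*(1/2986) - 140) = 1/(229/2986 - 140) = 1/(-417811/2986) = -2986/417811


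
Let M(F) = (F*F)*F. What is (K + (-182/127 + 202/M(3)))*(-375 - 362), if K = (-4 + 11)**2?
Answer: -139116857/3429 ≈ -40571.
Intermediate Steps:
K = 49 (K = 7**2 = 49)
M(F) = F**3 (M(F) = F**2*F = F**3)
(K + (-182/127 + 202/M(3)))*(-375 - 362) = (49 + (-182/127 + 202/(3**3)))*(-375 - 362) = (49 + (-182*1/127 + 202/27))*(-737) = (49 + (-182/127 + 202*(1/27)))*(-737) = (49 + (-182/127 + 202/27))*(-737) = (49 + 20740/3429)*(-737) = (188761/3429)*(-737) = -139116857/3429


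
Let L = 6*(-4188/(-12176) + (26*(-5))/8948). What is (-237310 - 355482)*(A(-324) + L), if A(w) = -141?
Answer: 140294614590612/1702357 ≈ 8.2412e+7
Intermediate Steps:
L = 6729627/3404714 (L = 6*(-4188*(-1/12176) - 130*1/8948) = 6*(1047/3044 - 65/4474) = 6*(2243209/6809428) = 6729627/3404714 ≈ 1.9766)
(-237310 - 355482)*(A(-324) + L) = (-237310 - 355482)*(-141 + 6729627/3404714) = -592792*(-473335047/3404714) = 140294614590612/1702357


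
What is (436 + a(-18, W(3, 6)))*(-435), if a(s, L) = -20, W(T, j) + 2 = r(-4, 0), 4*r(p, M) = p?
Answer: -180960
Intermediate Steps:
r(p, M) = p/4
W(T, j) = -3 (W(T, j) = -2 + (¼)*(-4) = -2 - 1 = -3)
(436 + a(-18, W(3, 6)))*(-435) = (436 - 20)*(-435) = 416*(-435) = -180960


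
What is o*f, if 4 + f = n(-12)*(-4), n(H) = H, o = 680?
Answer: 29920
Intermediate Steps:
f = 44 (f = -4 - 12*(-4) = -4 + 48 = 44)
o*f = 680*44 = 29920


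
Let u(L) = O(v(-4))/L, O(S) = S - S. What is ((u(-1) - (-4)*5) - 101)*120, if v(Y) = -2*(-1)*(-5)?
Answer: -9720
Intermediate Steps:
v(Y) = -10 (v(Y) = 2*(-5) = -10)
O(S) = 0
u(L) = 0 (u(L) = 0/L = 0)
((u(-1) - (-4)*5) - 101)*120 = ((0 - (-4)*5) - 101)*120 = ((0 - 1*(-20)) - 101)*120 = ((0 + 20) - 101)*120 = (20 - 101)*120 = -81*120 = -9720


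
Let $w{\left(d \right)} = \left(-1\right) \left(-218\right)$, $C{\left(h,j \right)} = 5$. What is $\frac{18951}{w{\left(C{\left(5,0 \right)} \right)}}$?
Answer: $\frac{18951}{218} \approx 86.931$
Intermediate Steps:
$w{\left(d \right)} = 218$
$\frac{18951}{w{\left(C{\left(5,0 \right)} \right)}} = \frac{18951}{218}$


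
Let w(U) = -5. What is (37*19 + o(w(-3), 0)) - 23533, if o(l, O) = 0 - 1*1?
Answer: -22831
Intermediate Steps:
o(l, O) = -1 (o(l, O) = 0 - 1 = -1)
(37*19 + o(w(-3), 0)) - 23533 = (37*19 - 1) - 23533 = (703 - 1) - 23533 = 702 - 23533 = -22831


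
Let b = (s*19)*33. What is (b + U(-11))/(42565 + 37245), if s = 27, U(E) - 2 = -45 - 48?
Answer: 8419/39905 ≈ 0.21098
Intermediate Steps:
U(E) = -91 (U(E) = 2 + (-45 - 48) = 2 - 93 = -91)
b = 16929 (b = (27*19)*33 = 513*33 = 16929)
(b + U(-11))/(42565 + 37245) = (16929 - 91)/(42565 + 37245) = 16838/79810 = 16838*(1/79810) = 8419/39905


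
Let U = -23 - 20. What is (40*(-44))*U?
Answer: 75680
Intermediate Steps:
U = -43
(40*(-44))*U = (40*(-44))*(-43) = -1760*(-43) = 75680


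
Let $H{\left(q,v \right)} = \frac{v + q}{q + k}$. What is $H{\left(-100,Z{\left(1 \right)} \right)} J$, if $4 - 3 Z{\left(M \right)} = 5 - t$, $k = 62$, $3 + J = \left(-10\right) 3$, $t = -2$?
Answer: $- \frac{3333}{38} \approx -87.711$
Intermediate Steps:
$J = -33$ ($J = -3 - 30 = -33$)
$Z{\left(M \right)} = -1$ ($Z{\left(M \right)} = \frac{4}{3} - \frac{5 - -2}{3} = \frac{4}{3} - \frac{5 + 2}{3} = \frac{4}{3} - \frac{7}{3} = -1$)
$H{\left(q,v \right)} = \frac{q + v}{62 + q}$ ($H{\left(q,v \right)} = \frac{v + q}{q + 62} = \frac{q + v}{62 + q}$)
$H{\left(-100,Z{\left(1 \right)} \right)} J = \frac{-100 - 1}{62 - 100} \left(-33\right) = \frac{1}{-38} \left(-101\right) \left(-33\right) = \left(- \frac{1}{38}\right) \left(-101\right) \left(-33\right) = \frac{101}{38} \left(-33\right) = - \frac{3333}{38}$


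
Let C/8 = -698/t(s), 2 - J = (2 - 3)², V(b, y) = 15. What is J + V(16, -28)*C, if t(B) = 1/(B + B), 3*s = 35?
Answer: -1954399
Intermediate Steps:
s = 35/3 (s = (⅓)*35 = 35/3 ≈ 11.667)
t(B) = 1/(2*B)
J = 1 (J = 2 - (2 - 3)² = 2 - 1*(-1)² = 2 - 1*1 = 2 - 1 = 1)
C = -390880/3 (C = 8*(-698/(1/(2*(35/3)))) = 8*(-698/((½)*(3/35))) = 8*(-698/3/70) = 8*(-698*70/3) = 8*(-48860/3) = -390880/3 ≈ -1.3029e+5)
J + V(16, -28)*C = 1 + 15*(-390880/3) = 1 - 1954400 = -1954399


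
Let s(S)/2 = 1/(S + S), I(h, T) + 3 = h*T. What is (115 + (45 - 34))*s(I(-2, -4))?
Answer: 126/5 ≈ 25.200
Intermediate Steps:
I(h, T) = -3 + T*h (I(h, T) = -3 + h*T = -3 + T*h)
s(S) = 1/S (s(S) = 2/(S + S) = 2/((2*S)) = 2*(1/(2*S)) = 1/S)
(115 + (45 - 34))*s(I(-2, -4)) = (115 + (45 - 34))/(-3 - 4*(-2)) = (115 + 11)/(-3 + 8) = 126/5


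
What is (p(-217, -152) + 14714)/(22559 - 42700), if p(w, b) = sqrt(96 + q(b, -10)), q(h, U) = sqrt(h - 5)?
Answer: -14714/20141 - sqrt(96 + I*sqrt(157))/20141 ≈ -0.73104 - 3.168e-5*I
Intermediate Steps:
q(h, U) = sqrt(-5 + h)
p(w, b) = sqrt(96 + sqrt(-5 + b))
(p(-217, -152) + 14714)/(22559 - 42700) = (sqrt(96 + sqrt(-5 - 152)) + 14714)/(22559 - 42700) = (sqrt(96 + sqrt(-157)) + 14714)/(-20141) = (sqrt(96 + I*sqrt(157)) + 14714)*(-1/20141) = (14714 + sqrt(96 + I*sqrt(157)))*(-1/20141) = -14714/20141 - sqrt(96 + I*sqrt(157))/20141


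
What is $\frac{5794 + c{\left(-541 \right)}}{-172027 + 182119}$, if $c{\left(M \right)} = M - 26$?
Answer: $\frac{5227}{10092} \approx 0.51793$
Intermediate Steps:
$c{\left(M \right)} = -26 + M$ ($c{\left(M \right)} = M - 26 = -26 + M$)
$\frac{5794 + c{\left(-541 \right)}}{-172027 + 182119} = \frac{5794 - 567}{-172027 + 182119} = \frac{5794 - 567}{10092} = 5227 \cdot \frac{1}{10092} = \frac{5227}{10092}$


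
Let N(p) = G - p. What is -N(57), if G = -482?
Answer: 539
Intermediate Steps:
N(p) = -482 - p
-N(57) = -(-482 - 1*57) = -(-482 - 57) = -1*(-539) = 539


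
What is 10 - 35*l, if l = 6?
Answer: -200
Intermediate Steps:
10 - 35*l = 10 - 35*6 = 10 - 7*30 = 10 - 210 = -200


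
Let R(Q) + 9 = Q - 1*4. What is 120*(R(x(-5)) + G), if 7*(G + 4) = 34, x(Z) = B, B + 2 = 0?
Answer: -11880/7 ≈ -1697.1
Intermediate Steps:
B = -2 (B = -2 + 0 = -2)
x(Z) = -2
R(Q) = -13 + Q (R(Q) = -9 + (Q - 1*4) = -9 + (Q - 4) = -9 + (-4 + Q) = -13 + Q)
G = 6/7 (G = -4 + (⅐)*34 = -4 + 34/7 = 6/7 ≈ 0.85714)
120*(R(x(-5)) + G) = 120*((-13 - 2) + 6/7) = 120*(-15 + 6/7) = 120*(-99/7) = -11880/7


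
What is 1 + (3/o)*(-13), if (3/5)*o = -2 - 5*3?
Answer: 202/85 ≈ 2.3765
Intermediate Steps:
o = -85/3 (o = 5*(-2 - 5*3)/3 = 5*(-2 - 15)/3 = (5/3)*(-17) = -85/3 ≈ -28.333)
1 + (3/o)*(-13) = 1 + (3/(-85/3))*(-13) = 1 + (3*(-3/85))*(-13) = 1 - 9/85*(-13) = 1 + 117/85 = 202/85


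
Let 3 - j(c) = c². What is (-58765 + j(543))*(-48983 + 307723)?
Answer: -91493310140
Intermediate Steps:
j(c) = 3 - c²
(-58765 + j(543))*(-48983 + 307723) = (-58765 + (3 - 1*543²))*(-48983 + 307723) = (-58765 + (3 - 1*294849))*258740 = (-58765 + (3 - 294849))*258740 = (-58765 - 294846)*258740 = -353611*258740 = -91493310140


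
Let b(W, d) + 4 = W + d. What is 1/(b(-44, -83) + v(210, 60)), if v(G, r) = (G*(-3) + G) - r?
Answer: -1/611 ≈ -0.0016367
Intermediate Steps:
b(W, d) = -4 + W + d (b(W, d) = -4 + (W + d) = -4 + W + d)
v(G, r) = -r - 2*G (v(G, r) = (-3*G + G) - r = -2*G - r = -r - 2*G)
1/(b(-44, -83) + v(210, 60)) = 1/((-4 - 44 - 83) + (-1*60 - 2*210)) = 1/(-131 + (-60 - 420)) = 1/(-131 - 480) = 1/(-611) = -1/611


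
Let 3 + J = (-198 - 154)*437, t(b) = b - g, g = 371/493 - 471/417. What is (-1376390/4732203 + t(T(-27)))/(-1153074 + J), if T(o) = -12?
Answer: 3863481709406/423806659116343881 ≈ 9.1161e-6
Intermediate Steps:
g = -25832/68527 (g = 371*(1/493) - 471*1/417 = 371/493 - 157/139 = -25832/68527 ≈ -0.37696)
t(b) = 25832/68527 + b (t(b) = b - 1*(-25832/68527) = b + 25832/68527 = 25832/68527 + b)
J = -153827 (J = -3 + (-198 - 154)*437 = -3 - 352*437 = -3 - 153824 = -153827)
(-1376390/4732203 + t(T(-27)))/(-1153074 + J) = (-1376390/4732203 + (25832/68527 - 12))/(-1153074 - 153827) = (-1376390*1/4732203 - 796492/68527)/(-1306901) = (-1376390/4732203 - 796492/68527)*(-1/1306901) = -3863481709406/324283674981*(-1/1306901) = 3863481709406/423806659116343881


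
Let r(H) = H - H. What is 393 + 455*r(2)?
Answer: 393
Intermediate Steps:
r(H) = 0
393 + 455*r(2) = 393 + 455*0 = 393 + 0 = 393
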